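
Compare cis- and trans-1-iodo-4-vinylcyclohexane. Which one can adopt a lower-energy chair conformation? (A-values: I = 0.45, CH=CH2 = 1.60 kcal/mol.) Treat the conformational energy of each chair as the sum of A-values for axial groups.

trans

At 1,4 positions (parity opposite): cis → (a,e or e,a); trans → (e,e or a,a).
Best chair for cis: E = 0.45 kcal/mol; best chair for trans: E = 0.00 kcal/mol.
The trans isomer is lower by 0.45 kcal/mol.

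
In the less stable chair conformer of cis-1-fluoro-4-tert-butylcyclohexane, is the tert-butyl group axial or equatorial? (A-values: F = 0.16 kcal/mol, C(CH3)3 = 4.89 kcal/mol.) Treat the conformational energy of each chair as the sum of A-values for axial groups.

C1 and C4 have opposite parity, so for the cis isomer the two substituents are one axial and one equatorial in each chair.
Chair I (fluoro axial, tert-butyl equatorial): E = 0.16 kcal/mol.
Chair II (fluoro equatorial, tert-butyl axial): E = 4.89 kcal/mol.
Chair II is the less stable (higher-energy) conformer, and in that chair the tert-butyl group is axial.

axial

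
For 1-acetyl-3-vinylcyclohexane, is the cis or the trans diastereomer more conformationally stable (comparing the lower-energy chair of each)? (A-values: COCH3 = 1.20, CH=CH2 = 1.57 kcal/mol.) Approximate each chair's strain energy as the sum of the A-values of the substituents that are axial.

cis

At 1,3 positions (parity same): cis → (e,e or a,a); trans → (a,e or e,a).
Best chair for cis: E = 0.00 kcal/mol; best chair for trans: E = 1.20 kcal/mol.
The cis isomer is lower by 1.20 kcal/mol.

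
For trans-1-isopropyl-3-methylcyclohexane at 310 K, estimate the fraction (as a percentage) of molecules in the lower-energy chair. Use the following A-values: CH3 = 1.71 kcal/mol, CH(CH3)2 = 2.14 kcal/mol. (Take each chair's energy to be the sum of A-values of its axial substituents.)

66.8%

C1 and C3 have the same parity, so for the trans isomer the two substituents are one axial and one equatorial in each chair.
Chair I (methyl axial, isopropyl equatorial): E = 1.71 kcal/mol; chair II (methyl equatorial, isopropyl axial): E = 2.14 kcal/mol.
ΔG = 0.43 kcal/mol between the two chairs.
K = exp(ΔG/RT) with R = 1.987×10⁻³ kcal mol⁻¹ K⁻¹ and T = 310 K gives K ≈ 2.01.
Fraction in the lower-energy chair = K/(K+1) = 66.8%.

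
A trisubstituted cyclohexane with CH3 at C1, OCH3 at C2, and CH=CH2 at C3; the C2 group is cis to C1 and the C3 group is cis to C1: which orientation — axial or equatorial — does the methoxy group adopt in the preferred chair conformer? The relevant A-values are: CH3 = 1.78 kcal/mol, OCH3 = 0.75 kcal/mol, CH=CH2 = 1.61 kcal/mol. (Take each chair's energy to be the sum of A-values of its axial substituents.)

axial

Chair I (methyl axial, methoxy equatorial, vinyl axial): E = 3.39 kcal/mol.
Chair II (methyl equatorial, methoxy axial, vinyl equatorial): E = 0.75 kcal/mol.
Chair II is the more stable (lower-energy) conformer, and in that chair the methoxy group is axial.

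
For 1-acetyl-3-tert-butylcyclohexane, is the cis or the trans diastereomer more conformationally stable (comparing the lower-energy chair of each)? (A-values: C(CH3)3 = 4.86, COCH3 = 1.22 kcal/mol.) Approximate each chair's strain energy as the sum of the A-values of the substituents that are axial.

cis

At 1,3 positions (parity same): cis → (e,e or a,a); trans → (a,e or e,a).
Best chair for cis: E = 0.00 kcal/mol; best chair for trans: E = 1.22 kcal/mol.
The cis isomer is lower by 1.22 kcal/mol.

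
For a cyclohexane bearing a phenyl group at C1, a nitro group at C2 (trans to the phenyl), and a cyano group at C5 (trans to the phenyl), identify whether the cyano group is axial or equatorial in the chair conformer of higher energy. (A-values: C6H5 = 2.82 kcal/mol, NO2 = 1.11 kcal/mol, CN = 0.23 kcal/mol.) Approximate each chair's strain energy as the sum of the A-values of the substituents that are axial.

Chair I (phenyl axial, nitro axial, cyano equatorial): E = 3.93 kcal/mol.
Chair II (phenyl equatorial, nitro equatorial, cyano axial): E = 0.23 kcal/mol.
Chair I is the less stable (higher-energy) conformer, and in that chair the cyano group is equatorial.

equatorial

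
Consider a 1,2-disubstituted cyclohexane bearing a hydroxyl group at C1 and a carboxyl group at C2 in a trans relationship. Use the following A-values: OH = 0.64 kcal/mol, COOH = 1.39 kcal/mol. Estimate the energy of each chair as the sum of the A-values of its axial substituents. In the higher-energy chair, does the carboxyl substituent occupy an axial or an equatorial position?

axial

C1 and C2 have opposite parity, so for the trans isomer the two substituents are e,e in one chair and a,a in the other.
Chair I (hydroxyl axial, carboxyl axial): E = 2.03 kcal/mol.
Chair II (hydroxyl equatorial, carboxyl equatorial): E = 0.00 kcal/mol.
Chair I is the less stable (higher-energy) conformer, and in that chair the carboxyl group is axial.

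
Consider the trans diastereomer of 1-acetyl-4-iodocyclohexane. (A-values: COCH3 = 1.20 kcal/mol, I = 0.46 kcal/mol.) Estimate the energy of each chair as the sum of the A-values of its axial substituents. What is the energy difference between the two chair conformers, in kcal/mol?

1.66 kcal/mol

C1 and C4 have opposite parity, so for the trans isomer the two substituents are e,e in one chair and a,a in the other.
Chair I (acetyl axial, iodo axial): E = 1.66 kcal/mol.
Chair II (acetyl equatorial, iodo equatorial): E = 0.00 kcal/mol.
ΔE = 1.66 − 0.00 = 1.66 kcal/mol; chair II is more stable.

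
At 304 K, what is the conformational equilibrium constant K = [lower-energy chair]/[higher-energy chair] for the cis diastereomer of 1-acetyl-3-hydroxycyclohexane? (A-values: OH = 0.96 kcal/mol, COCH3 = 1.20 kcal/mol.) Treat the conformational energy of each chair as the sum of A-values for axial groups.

K ≈ 35.7

C1 and C3 have the same parity, so for the cis isomer the two substituents are e,e in one chair and a,a in the other.
Chair I (hydroxyl axial, acetyl axial): E = 2.16 kcal/mol; chair II (hydroxyl equatorial, acetyl equatorial): E = 0.00 kcal/mol.
ΔG = 2.16 kcal/mol between the two chairs.
K = exp(ΔG/RT) with R = 1.987×10⁻³ kcal mol⁻¹ K⁻¹ and T = 304 K gives K ≈ 35.7.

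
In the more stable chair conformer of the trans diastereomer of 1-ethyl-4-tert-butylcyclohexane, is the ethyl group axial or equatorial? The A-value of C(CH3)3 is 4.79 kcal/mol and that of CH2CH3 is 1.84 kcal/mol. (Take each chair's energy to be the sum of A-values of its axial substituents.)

C1 and C4 have opposite parity, so for the trans isomer the two substituents are e,e in one chair and a,a in the other.
Chair I (tert-butyl axial, ethyl axial): E = 6.63 kcal/mol.
Chair II (tert-butyl equatorial, ethyl equatorial): E = 0.00 kcal/mol.
Chair II is the more stable (lower-energy) conformer, and in that chair the ethyl group is equatorial.

equatorial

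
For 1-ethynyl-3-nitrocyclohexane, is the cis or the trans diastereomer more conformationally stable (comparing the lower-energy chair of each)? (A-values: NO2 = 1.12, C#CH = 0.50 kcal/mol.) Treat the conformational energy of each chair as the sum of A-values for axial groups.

cis

At 1,3 positions (parity same): cis → (e,e or a,a); trans → (a,e or e,a).
Best chair for cis: E = 0.00 kcal/mol; best chair for trans: E = 0.50 kcal/mol.
The cis isomer is lower by 0.50 kcal/mol.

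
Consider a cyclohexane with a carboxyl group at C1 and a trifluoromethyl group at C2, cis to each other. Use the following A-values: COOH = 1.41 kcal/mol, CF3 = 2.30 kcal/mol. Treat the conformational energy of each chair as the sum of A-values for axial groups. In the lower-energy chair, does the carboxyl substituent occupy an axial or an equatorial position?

axial

C1 and C2 have opposite parity, so for the cis isomer the two substituents are one axial and one equatorial in each chair.
Chair I (carboxyl axial, trifluoromethyl equatorial): E = 1.41 kcal/mol.
Chair II (carboxyl equatorial, trifluoromethyl axial): E = 2.30 kcal/mol.
Chair I is the more stable (lower-energy) conformer, and in that chair the carboxyl group is axial.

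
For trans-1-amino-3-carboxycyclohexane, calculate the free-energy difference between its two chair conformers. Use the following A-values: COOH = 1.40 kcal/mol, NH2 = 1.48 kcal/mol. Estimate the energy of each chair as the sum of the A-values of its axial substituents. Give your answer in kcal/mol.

C1 and C3 have the same parity, so for the trans isomer the two substituents are one axial and one equatorial in each chair.
Chair I (carboxyl axial, amino equatorial): E = 1.40 kcal/mol.
Chair II (carboxyl equatorial, amino axial): E = 1.48 kcal/mol.
ΔE = 1.48 − 1.40 = 0.08 kcal/mol; chair I is more stable.

0.08 kcal/mol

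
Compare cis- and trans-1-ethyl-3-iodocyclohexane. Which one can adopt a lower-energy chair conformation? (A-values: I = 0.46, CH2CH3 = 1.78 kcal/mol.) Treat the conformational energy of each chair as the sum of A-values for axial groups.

cis

At 1,3 positions (parity same): cis → (e,e or a,a); trans → (a,e or e,a).
Best chair for cis: E = 0.00 kcal/mol; best chair for trans: E = 0.46 kcal/mol.
The cis isomer is lower by 0.46 kcal/mol.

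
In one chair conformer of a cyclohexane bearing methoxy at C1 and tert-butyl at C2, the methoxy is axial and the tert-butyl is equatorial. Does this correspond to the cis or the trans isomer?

cis

C1 and C2 have opposite parity, so their axial bonds point in opposite directions.
With opposite-parity carbons, two substituents on the same face are one axial and one equatorial; opposite faces give both axial or both equatorial.
Here the groups are axial/equatorial → same face → cis.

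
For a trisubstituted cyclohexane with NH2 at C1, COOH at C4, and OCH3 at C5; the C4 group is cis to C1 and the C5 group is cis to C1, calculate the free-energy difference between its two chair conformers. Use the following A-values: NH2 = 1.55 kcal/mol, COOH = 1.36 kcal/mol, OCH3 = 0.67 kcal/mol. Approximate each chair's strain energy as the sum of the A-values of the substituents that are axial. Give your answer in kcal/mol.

Chair I (amino axial, carboxyl equatorial, methoxy axial): E = 2.22 kcal/mol.
Chair II (amino equatorial, carboxyl axial, methoxy equatorial): E = 1.36 kcal/mol.
ΔE = 2.22 − 1.36 = 0.86 kcal/mol; chair II is more stable.

0.86 kcal/mol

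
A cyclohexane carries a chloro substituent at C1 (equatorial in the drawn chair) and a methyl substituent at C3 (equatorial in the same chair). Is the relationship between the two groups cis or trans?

C1 and C3 have the same parity, so their axial bonds point in the same direction.
With same-parity carbons, two substituents on the same face are both axial or both equatorial; opposite faces give one of each.
Here the groups are equatorial/equatorial → same face → cis.

cis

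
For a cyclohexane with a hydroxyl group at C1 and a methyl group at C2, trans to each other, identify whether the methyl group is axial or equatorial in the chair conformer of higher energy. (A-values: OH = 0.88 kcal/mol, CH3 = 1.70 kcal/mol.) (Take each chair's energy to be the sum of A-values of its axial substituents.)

C1 and C2 have opposite parity, so for the trans isomer the two substituents are e,e in one chair and a,a in the other.
Chair I (hydroxyl axial, methyl axial): E = 2.58 kcal/mol.
Chair II (hydroxyl equatorial, methyl equatorial): E = 0.00 kcal/mol.
Chair I is the less stable (higher-energy) conformer, and in that chair the methyl group is axial.

axial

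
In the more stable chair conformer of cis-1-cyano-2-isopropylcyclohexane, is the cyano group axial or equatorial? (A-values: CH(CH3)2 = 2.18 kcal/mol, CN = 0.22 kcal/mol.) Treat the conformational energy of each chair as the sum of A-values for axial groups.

C1 and C2 have opposite parity, so for the cis isomer the two substituents are one axial and one equatorial in each chair.
Chair I (isopropyl axial, cyano equatorial): E = 2.18 kcal/mol.
Chair II (isopropyl equatorial, cyano axial): E = 0.22 kcal/mol.
Chair II is the more stable (lower-energy) conformer, and in that chair the cyano group is axial.

axial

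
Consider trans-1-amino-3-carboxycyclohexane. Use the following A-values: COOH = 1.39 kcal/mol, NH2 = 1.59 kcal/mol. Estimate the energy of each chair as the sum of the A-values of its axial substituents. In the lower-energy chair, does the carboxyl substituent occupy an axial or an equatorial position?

C1 and C3 have the same parity, so for the trans isomer the two substituents are one axial and one equatorial in each chair.
Chair I (carboxyl axial, amino equatorial): E = 1.39 kcal/mol.
Chair II (carboxyl equatorial, amino axial): E = 1.59 kcal/mol.
Chair I is the more stable (lower-energy) conformer, and in that chair the carboxyl group is axial.

axial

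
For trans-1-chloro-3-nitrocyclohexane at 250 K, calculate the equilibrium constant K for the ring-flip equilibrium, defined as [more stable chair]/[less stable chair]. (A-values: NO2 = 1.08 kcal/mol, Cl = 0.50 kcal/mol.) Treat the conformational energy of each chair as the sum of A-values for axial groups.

C1 and C3 have the same parity, so for the trans isomer the two substituents are one axial and one equatorial in each chair.
Chair I (nitro axial, chloro equatorial): E = 1.08 kcal/mol; chair II (nitro equatorial, chloro axial): E = 0.50 kcal/mol.
ΔG = 0.58 kcal/mol between the two chairs.
K = exp(ΔG/RT) with R = 1.987×10⁻³ kcal mol⁻¹ K⁻¹ and T = 250 K gives K ≈ 3.21.

K ≈ 3.21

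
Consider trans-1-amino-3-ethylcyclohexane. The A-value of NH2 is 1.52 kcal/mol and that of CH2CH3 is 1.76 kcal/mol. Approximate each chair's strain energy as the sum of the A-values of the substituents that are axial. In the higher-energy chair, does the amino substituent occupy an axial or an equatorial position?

C1 and C3 have the same parity, so for the trans isomer the two substituents are one axial and one equatorial in each chair.
Chair I (amino axial, ethyl equatorial): E = 1.52 kcal/mol.
Chair II (amino equatorial, ethyl axial): E = 1.76 kcal/mol.
Chair II is the less stable (higher-energy) conformer, and in that chair the amino group is equatorial.

equatorial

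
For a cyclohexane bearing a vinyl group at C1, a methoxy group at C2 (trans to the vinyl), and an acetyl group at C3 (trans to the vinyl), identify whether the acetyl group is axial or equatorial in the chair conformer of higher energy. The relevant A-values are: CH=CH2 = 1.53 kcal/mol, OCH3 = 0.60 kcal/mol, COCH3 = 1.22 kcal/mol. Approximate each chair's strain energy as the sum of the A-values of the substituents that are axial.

Chair I (vinyl axial, methoxy axial, acetyl equatorial): E = 2.13 kcal/mol.
Chair II (vinyl equatorial, methoxy equatorial, acetyl axial): E = 1.22 kcal/mol.
Chair I is the less stable (higher-energy) conformer, and in that chair the acetyl group is equatorial.

equatorial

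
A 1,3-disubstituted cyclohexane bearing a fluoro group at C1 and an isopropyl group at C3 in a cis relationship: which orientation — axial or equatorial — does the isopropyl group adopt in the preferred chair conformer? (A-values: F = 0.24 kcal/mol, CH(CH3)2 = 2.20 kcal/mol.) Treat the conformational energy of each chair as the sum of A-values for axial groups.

equatorial

C1 and C3 have the same parity, so for the cis isomer the two substituents are e,e in one chair and a,a in the other.
Chair I (fluoro axial, isopropyl axial): E = 2.44 kcal/mol.
Chair II (fluoro equatorial, isopropyl equatorial): E = 0.00 kcal/mol.
Chair II is the more stable (lower-energy) conformer, and in that chair the isopropyl group is equatorial.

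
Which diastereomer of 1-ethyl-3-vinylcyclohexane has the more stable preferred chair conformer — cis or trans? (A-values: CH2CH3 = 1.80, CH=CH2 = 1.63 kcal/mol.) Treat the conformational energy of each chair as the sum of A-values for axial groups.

cis

At 1,3 positions (parity same): cis → (e,e or a,a); trans → (a,e or e,a).
Best chair for cis: E = 0.00 kcal/mol; best chair for trans: E = 1.63 kcal/mol.
The cis isomer is lower by 1.63 kcal/mol.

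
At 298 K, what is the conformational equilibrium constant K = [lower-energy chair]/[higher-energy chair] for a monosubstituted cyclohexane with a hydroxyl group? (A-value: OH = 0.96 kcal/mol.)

K ≈ 5.06

One chair has the hydroxyl group axial (E = 0.96 kcal/mol) and the other has it equatorial (E = 0).
ΔG = 0.96 kcal/mol between the two chairs.
K = exp(ΔG/RT) with R = 1.987×10⁻³ kcal mol⁻¹ K⁻¹ and T = 298 K gives K ≈ 5.06.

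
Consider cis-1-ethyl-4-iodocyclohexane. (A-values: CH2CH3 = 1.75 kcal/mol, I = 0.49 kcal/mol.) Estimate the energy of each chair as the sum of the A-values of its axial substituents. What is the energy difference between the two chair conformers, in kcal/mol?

1.26 kcal/mol

C1 and C4 have opposite parity, so for the cis isomer the two substituents are one axial and one equatorial in each chair.
Chair I (ethyl axial, iodo equatorial): E = 1.75 kcal/mol.
Chair II (ethyl equatorial, iodo axial): E = 0.49 kcal/mol.
ΔE = 1.75 − 0.49 = 1.26 kcal/mol; chair II is more stable.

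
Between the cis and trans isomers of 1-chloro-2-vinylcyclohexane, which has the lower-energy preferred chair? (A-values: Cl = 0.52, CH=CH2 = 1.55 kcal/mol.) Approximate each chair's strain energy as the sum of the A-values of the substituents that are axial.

At 1,2 positions (parity opposite): cis → (a,e or e,a); trans → (e,e or a,a).
Best chair for cis: E = 0.52 kcal/mol; best chair for trans: E = 0.00 kcal/mol.
The trans isomer is lower by 0.52 kcal/mol.

trans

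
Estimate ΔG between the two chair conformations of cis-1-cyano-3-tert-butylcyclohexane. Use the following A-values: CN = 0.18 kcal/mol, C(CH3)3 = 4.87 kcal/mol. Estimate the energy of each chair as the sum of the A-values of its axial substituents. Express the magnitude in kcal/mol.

C1 and C3 have the same parity, so for the cis isomer the two substituents are e,e in one chair and a,a in the other.
Chair I (cyano axial, tert-butyl axial): E = 5.05 kcal/mol.
Chair II (cyano equatorial, tert-butyl equatorial): E = 0.00 kcal/mol.
ΔE = 5.05 − 0.00 = 5.05 kcal/mol; chair II is more stable.

5.05 kcal/mol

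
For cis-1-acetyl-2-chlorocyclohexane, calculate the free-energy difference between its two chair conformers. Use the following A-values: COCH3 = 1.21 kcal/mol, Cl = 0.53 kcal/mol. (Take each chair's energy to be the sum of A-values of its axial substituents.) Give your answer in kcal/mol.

C1 and C2 have opposite parity, so for the cis isomer the two substituents are one axial and one equatorial in each chair.
Chair I (acetyl axial, chloro equatorial): E = 1.21 kcal/mol.
Chair II (acetyl equatorial, chloro axial): E = 0.53 kcal/mol.
ΔE = 1.21 − 0.53 = 0.68 kcal/mol; chair II is more stable.

0.68 kcal/mol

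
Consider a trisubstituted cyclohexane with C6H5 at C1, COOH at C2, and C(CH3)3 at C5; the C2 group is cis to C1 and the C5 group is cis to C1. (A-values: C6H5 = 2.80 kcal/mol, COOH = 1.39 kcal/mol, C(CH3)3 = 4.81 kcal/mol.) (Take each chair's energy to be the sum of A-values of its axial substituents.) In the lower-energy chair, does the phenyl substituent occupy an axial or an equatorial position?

Chair I (phenyl axial, carboxyl equatorial, tert-butyl axial): E = 7.61 kcal/mol.
Chair II (phenyl equatorial, carboxyl axial, tert-butyl equatorial): E = 1.39 kcal/mol.
Chair II is the more stable (lower-energy) conformer, and in that chair the phenyl group is equatorial.

equatorial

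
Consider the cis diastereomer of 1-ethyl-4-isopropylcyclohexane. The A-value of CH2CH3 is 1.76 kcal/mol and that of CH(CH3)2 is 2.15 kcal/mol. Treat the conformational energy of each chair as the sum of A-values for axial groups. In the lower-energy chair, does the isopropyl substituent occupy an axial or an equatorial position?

C1 and C4 have opposite parity, so for the cis isomer the two substituents are one axial and one equatorial in each chair.
Chair I (ethyl axial, isopropyl equatorial): E = 1.76 kcal/mol.
Chair II (ethyl equatorial, isopropyl axial): E = 2.15 kcal/mol.
Chair I is the more stable (lower-energy) conformer, and in that chair the isopropyl group is equatorial.

equatorial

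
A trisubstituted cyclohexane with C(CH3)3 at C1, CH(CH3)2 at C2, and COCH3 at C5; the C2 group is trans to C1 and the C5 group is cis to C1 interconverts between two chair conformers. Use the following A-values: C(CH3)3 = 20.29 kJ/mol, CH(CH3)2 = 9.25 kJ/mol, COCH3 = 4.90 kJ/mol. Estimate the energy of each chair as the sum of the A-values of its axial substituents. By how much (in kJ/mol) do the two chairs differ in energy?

34.44 kJ/mol

Chair I (tert-butyl axial, isopropyl axial, acetyl axial): E = 34.44 kJ/mol.
Chair II (tert-butyl equatorial, isopropyl equatorial, acetyl equatorial): E = 0.00 kJ/mol.
ΔE = 34.44 − 0.00 = 34.44 kJ/mol; chair II is more stable.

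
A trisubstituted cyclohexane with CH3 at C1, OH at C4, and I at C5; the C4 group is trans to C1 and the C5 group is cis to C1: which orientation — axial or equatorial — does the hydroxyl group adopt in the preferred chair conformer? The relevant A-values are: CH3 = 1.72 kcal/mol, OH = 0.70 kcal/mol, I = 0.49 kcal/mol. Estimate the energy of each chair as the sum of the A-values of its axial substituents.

equatorial

Chair I (methyl axial, hydroxyl axial, iodo axial): E = 2.91 kcal/mol.
Chair II (methyl equatorial, hydroxyl equatorial, iodo equatorial): E = 0.00 kcal/mol.
Chair II is the more stable (lower-energy) conformer, and in that chair the hydroxyl group is equatorial.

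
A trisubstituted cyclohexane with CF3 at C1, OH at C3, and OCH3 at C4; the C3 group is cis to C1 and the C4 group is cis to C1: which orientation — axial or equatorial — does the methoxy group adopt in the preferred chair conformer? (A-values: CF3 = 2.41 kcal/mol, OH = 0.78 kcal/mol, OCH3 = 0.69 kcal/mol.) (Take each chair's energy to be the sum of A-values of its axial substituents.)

axial

Chair I (trifluoromethyl axial, hydroxyl axial, methoxy equatorial): E = 3.19 kcal/mol.
Chair II (trifluoromethyl equatorial, hydroxyl equatorial, methoxy axial): E = 0.69 kcal/mol.
Chair II is the more stable (lower-energy) conformer, and in that chair the methoxy group is axial.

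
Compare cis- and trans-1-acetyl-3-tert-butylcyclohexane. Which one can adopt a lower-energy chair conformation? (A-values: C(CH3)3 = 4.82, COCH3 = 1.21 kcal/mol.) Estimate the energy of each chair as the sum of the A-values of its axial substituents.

cis

At 1,3 positions (parity same): cis → (e,e or a,a); trans → (a,e or e,a).
Best chair for cis: E = 0.00 kcal/mol; best chair for trans: E = 1.21 kcal/mol.
The cis isomer is lower by 1.21 kcal/mol.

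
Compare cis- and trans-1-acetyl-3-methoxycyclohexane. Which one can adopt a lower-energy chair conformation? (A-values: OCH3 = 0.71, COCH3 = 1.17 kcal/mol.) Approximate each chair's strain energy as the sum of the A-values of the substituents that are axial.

At 1,3 positions (parity same): cis → (e,e or a,a); trans → (a,e or e,a).
Best chair for cis: E = 0.00 kcal/mol; best chair for trans: E = 0.71 kcal/mol.
The cis isomer is lower by 0.71 kcal/mol.

cis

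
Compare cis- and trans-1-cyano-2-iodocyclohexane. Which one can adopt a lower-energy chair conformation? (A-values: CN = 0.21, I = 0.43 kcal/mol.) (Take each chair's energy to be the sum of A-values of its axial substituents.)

trans

At 1,2 positions (parity opposite): cis → (a,e or e,a); trans → (e,e or a,a).
Best chair for cis: E = 0.21 kcal/mol; best chair for trans: E = 0.00 kcal/mol.
The trans isomer is lower by 0.21 kcal/mol.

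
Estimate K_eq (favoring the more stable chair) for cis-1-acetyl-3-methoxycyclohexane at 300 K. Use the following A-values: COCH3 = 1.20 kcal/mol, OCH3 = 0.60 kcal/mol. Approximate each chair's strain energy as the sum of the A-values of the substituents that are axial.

K ≈ 20.5

C1 and C3 have the same parity, so for the cis isomer the two substituents are e,e in one chair and a,a in the other.
Chair I (acetyl axial, methoxy axial): E = 1.80 kcal/mol; chair II (acetyl equatorial, methoxy equatorial): E = 0.00 kcal/mol.
ΔG = 1.80 kcal/mol between the two chairs.
K = exp(ΔG/RT) with R = 1.987×10⁻³ kcal mol⁻¹ K⁻¹ and T = 300 K gives K ≈ 20.5.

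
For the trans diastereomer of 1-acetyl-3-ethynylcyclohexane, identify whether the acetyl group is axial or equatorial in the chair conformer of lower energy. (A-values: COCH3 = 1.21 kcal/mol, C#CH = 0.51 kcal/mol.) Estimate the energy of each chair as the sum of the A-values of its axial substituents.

equatorial

C1 and C3 have the same parity, so for the trans isomer the two substituents are one axial and one equatorial in each chair.
Chair I (acetyl axial, ethynyl equatorial): E = 1.21 kcal/mol.
Chair II (acetyl equatorial, ethynyl axial): E = 0.51 kcal/mol.
Chair II is the more stable (lower-energy) conformer, and in that chair the acetyl group is equatorial.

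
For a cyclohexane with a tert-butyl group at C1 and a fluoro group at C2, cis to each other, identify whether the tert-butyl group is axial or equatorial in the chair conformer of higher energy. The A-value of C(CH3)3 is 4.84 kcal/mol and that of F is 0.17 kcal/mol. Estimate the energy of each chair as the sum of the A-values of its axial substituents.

C1 and C2 have opposite parity, so for the cis isomer the two substituents are one axial and one equatorial in each chair.
Chair I (tert-butyl axial, fluoro equatorial): E = 4.84 kcal/mol.
Chair II (tert-butyl equatorial, fluoro axial): E = 0.17 kcal/mol.
Chair I is the less stable (higher-energy) conformer, and in that chair the tert-butyl group is axial.

axial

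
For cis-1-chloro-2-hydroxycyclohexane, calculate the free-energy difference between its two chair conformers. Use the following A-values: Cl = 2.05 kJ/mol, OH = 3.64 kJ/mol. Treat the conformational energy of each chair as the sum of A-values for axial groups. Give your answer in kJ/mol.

1.59 kJ/mol

C1 and C2 have opposite parity, so for the cis isomer the two substituents are one axial and one equatorial in each chair.
Chair I (chloro axial, hydroxyl equatorial): E = 2.05 kJ/mol.
Chair II (chloro equatorial, hydroxyl axial): E = 3.64 kJ/mol.
ΔE = 3.64 − 2.05 = 1.59 kJ/mol; chair I is more stable.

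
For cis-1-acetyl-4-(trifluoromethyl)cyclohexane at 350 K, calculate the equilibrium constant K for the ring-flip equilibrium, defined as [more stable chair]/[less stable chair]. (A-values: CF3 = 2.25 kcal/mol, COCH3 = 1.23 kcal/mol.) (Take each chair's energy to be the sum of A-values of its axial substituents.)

K ≈ 4.33

C1 and C4 have opposite parity, so for the cis isomer the two substituents are one axial and one equatorial in each chair.
Chair I (trifluoromethyl axial, acetyl equatorial): E = 2.25 kcal/mol; chair II (trifluoromethyl equatorial, acetyl axial): E = 1.23 kcal/mol.
ΔG = 1.02 kcal/mol between the two chairs.
K = exp(ΔG/RT) with R = 1.987×10⁻³ kcal mol⁻¹ K⁻¹ and T = 350 K gives K ≈ 4.33.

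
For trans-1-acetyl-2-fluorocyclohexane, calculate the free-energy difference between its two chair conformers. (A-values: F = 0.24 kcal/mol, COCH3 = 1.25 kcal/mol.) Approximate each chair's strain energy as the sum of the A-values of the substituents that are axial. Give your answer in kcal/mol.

1.49 kcal/mol

C1 and C2 have opposite parity, so for the trans isomer the two substituents are e,e in one chair and a,a in the other.
Chair I (fluoro axial, acetyl axial): E = 1.49 kcal/mol.
Chair II (fluoro equatorial, acetyl equatorial): E = 0.00 kcal/mol.
ΔE = 1.49 − 0.00 = 1.49 kcal/mol; chair II is more stable.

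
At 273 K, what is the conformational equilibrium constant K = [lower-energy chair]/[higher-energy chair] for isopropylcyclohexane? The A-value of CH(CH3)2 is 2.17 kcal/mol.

One chair has the isopropyl group axial (E = 2.17 kcal/mol) and the other has it equatorial (E = 0).
ΔG = 2.17 kcal/mol between the two chairs.
K = exp(ΔG/RT) with R = 1.987×10⁻³ kcal mol⁻¹ K⁻¹ and T = 273 K gives K ≈ 54.6.

K ≈ 54.6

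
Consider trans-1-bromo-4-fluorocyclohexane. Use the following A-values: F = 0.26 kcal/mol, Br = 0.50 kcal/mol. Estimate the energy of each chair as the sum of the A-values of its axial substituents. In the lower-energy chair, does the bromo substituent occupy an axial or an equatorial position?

C1 and C4 have opposite parity, so for the trans isomer the two substituents are e,e in one chair and a,a in the other.
Chair I (fluoro axial, bromo axial): E = 0.76 kcal/mol.
Chair II (fluoro equatorial, bromo equatorial): E = 0.00 kcal/mol.
Chair II is the more stable (lower-energy) conformer, and in that chair the bromo group is equatorial.

equatorial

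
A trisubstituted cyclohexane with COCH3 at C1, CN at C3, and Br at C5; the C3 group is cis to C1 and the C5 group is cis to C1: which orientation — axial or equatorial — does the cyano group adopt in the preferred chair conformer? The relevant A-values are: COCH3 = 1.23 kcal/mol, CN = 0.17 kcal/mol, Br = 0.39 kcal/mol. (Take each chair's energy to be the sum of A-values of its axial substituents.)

Chair I (acetyl axial, cyano axial, bromo axial): E = 1.79 kcal/mol.
Chair II (acetyl equatorial, cyano equatorial, bromo equatorial): E = 0.00 kcal/mol.
Chair II is the more stable (lower-energy) conformer, and in that chair the cyano group is equatorial.

equatorial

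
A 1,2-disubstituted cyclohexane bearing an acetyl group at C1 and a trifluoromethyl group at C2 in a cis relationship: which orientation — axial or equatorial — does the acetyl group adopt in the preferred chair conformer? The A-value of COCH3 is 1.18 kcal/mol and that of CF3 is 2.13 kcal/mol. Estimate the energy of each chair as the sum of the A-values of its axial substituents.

axial

C1 and C2 have opposite parity, so for the cis isomer the two substituents are one axial and one equatorial in each chair.
Chair I (acetyl axial, trifluoromethyl equatorial): E = 1.18 kcal/mol.
Chair II (acetyl equatorial, trifluoromethyl axial): E = 2.13 kcal/mol.
Chair I is the more stable (lower-energy) conformer, and in that chair the acetyl group is axial.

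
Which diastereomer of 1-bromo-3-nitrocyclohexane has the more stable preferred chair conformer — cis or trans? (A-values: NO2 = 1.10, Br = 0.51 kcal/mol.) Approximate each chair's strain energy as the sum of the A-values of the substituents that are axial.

At 1,3 positions (parity same): cis → (e,e or a,a); trans → (a,e or e,a).
Best chair for cis: E = 0.00 kcal/mol; best chair for trans: E = 0.51 kcal/mol.
The cis isomer is lower by 0.51 kcal/mol.

cis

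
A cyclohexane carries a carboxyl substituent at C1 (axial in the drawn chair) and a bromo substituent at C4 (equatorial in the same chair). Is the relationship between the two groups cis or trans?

C1 and C4 have opposite parity, so their axial bonds point in opposite directions.
With opposite-parity carbons, two substituents on the same face are one axial and one equatorial; opposite faces give both axial or both equatorial.
Here the groups are axial/equatorial → same face → cis.

cis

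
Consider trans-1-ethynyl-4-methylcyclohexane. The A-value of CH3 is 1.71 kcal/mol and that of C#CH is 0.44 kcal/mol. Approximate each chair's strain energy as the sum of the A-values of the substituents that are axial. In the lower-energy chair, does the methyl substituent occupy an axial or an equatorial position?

C1 and C4 have opposite parity, so for the trans isomer the two substituents are e,e in one chair and a,a in the other.
Chair I (methyl axial, ethynyl axial): E = 2.15 kcal/mol.
Chair II (methyl equatorial, ethynyl equatorial): E = 0.00 kcal/mol.
Chair II is the more stable (lower-energy) conformer, and in that chair the methyl group is equatorial.

equatorial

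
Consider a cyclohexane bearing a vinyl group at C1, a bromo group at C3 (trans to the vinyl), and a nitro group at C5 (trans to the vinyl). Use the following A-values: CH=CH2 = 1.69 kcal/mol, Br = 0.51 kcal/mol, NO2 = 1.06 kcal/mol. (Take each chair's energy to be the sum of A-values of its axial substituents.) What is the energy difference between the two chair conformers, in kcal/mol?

Chair I (vinyl axial, bromo equatorial, nitro equatorial): E = 1.69 kcal/mol.
Chair II (vinyl equatorial, bromo axial, nitro axial): E = 1.57 kcal/mol.
ΔE = 1.69 − 1.57 = 0.12 kcal/mol; chair II is more stable.

0.12 kcal/mol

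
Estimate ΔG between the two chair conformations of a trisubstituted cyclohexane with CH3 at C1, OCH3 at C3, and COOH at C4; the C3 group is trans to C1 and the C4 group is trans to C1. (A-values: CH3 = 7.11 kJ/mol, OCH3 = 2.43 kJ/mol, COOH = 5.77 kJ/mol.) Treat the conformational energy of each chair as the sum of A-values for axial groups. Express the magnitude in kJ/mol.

Chair I (methyl axial, methoxy equatorial, carboxyl axial): E = 12.88 kJ/mol.
Chair II (methyl equatorial, methoxy axial, carboxyl equatorial): E = 2.43 kJ/mol.
ΔE = 12.88 − 2.43 = 10.45 kJ/mol; chair II is more stable.

10.45 kJ/mol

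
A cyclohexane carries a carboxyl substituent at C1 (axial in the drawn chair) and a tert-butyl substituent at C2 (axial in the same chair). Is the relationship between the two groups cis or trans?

trans

C1 and C2 have opposite parity, so their axial bonds point in opposite directions.
With opposite-parity carbons, two substituents on the same face are one axial and one equatorial; opposite faces give both axial or both equatorial.
Here the groups are axial/axial → opposite face → trans.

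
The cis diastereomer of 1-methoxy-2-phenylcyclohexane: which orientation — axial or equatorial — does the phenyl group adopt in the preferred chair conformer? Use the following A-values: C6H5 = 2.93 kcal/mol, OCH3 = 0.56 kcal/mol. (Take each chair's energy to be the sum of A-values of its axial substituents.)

C1 and C2 have opposite parity, so for the cis isomer the two substituents are one axial and one equatorial in each chair.
Chair I (phenyl axial, methoxy equatorial): E = 2.93 kcal/mol.
Chair II (phenyl equatorial, methoxy axial): E = 0.56 kcal/mol.
Chair II is the more stable (lower-energy) conformer, and in that chair the phenyl group is equatorial.

equatorial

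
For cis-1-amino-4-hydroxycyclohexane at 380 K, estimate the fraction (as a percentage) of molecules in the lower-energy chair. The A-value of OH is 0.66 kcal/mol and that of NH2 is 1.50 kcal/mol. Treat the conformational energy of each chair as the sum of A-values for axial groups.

75.3%

C1 and C4 have opposite parity, so for the cis isomer the two substituents are one axial and one equatorial in each chair.
Chair I (hydroxyl axial, amino equatorial): E = 0.66 kcal/mol; chair II (hydroxyl equatorial, amino axial): E = 1.50 kcal/mol.
ΔG = 0.84 kcal/mol between the two chairs.
K = exp(ΔG/RT) with R = 1.987×10⁻³ kcal mol⁻¹ K⁻¹ and T = 380 K gives K ≈ 3.04.
Fraction in the lower-energy chair = K/(K+1) = 75.3%.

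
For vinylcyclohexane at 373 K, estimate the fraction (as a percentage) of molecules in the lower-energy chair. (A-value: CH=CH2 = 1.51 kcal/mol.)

88.5%

One chair has the vinyl group axial (E = 1.51 kcal/mol) and the other has it equatorial (E = 0).
ΔG = 1.51 kcal/mol between the two chairs.
K = exp(ΔG/RT) with R = 1.987×10⁻³ kcal mol⁻¹ K⁻¹ and T = 373 K gives K ≈ 7.67.
Fraction in the lower-energy chair = K/(K+1) = 88.5%.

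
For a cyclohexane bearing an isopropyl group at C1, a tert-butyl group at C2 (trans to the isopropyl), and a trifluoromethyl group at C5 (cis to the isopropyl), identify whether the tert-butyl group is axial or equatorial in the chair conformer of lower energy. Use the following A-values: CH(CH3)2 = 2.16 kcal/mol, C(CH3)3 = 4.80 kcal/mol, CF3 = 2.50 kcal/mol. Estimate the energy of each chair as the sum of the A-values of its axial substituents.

equatorial

Chair I (isopropyl axial, tert-butyl axial, trifluoromethyl axial): E = 9.46 kcal/mol.
Chair II (isopropyl equatorial, tert-butyl equatorial, trifluoromethyl equatorial): E = 0.00 kcal/mol.
Chair II is the more stable (lower-energy) conformer, and in that chair the tert-butyl group is equatorial.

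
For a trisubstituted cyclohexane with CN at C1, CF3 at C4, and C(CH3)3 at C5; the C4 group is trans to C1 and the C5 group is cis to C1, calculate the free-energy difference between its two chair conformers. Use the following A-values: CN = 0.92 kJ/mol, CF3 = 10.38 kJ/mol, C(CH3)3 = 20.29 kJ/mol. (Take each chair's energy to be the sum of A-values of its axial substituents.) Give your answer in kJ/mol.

31.59 kJ/mol

Chair I (cyano axial, trifluoromethyl axial, tert-butyl axial): E = 31.59 kJ/mol.
Chair II (cyano equatorial, trifluoromethyl equatorial, tert-butyl equatorial): E = 0.00 kJ/mol.
ΔE = 31.59 − 0.00 = 31.59 kJ/mol; chair II is more stable.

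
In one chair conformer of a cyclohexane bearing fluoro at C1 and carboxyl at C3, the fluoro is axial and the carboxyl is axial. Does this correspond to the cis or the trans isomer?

cis

C1 and C3 have the same parity, so their axial bonds point in the same direction.
With same-parity carbons, two substituents on the same face are both axial or both equatorial; opposite faces give one of each.
Here the groups are axial/axial → same face → cis.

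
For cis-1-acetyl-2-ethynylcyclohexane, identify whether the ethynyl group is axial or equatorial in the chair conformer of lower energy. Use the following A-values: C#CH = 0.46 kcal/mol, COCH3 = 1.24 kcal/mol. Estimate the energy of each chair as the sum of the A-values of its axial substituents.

C1 and C2 have opposite parity, so for the cis isomer the two substituents are one axial and one equatorial in each chair.
Chair I (ethynyl axial, acetyl equatorial): E = 0.46 kcal/mol.
Chair II (ethynyl equatorial, acetyl axial): E = 1.24 kcal/mol.
Chair I is the more stable (lower-energy) conformer, and in that chair the ethynyl group is axial.

axial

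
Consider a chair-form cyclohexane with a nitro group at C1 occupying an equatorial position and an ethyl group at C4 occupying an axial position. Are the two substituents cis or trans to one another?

cis

C1 and C4 have opposite parity, so their axial bonds point in opposite directions.
With opposite-parity carbons, two substituents on the same face are one axial and one equatorial; opposite faces give both axial or both equatorial.
Here the groups are equatorial/axial → same face → cis.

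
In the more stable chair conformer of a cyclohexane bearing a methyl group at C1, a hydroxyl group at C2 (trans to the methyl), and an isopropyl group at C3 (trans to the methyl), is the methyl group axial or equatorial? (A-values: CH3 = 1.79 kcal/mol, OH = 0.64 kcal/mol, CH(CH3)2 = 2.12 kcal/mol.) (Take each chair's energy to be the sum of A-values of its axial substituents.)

Chair I (methyl axial, hydroxyl axial, isopropyl equatorial): E = 2.43 kcal/mol.
Chair II (methyl equatorial, hydroxyl equatorial, isopropyl axial): E = 2.12 kcal/mol.
Chair II is the more stable (lower-energy) conformer, and in that chair the methyl group is equatorial.

equatorial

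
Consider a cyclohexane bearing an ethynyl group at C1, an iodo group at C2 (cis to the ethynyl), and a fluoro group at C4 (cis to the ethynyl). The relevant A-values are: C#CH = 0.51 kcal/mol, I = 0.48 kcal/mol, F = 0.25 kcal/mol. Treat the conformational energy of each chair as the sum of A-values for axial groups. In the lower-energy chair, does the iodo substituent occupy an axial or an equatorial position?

equatorial

Chair I (ethynyl axial, iodo equatorial, fluoro equatorial): E = 0.51 kcal/mol.
Chair II (ethynyl equatorial, iodo axial, fluoro axial): E = 0.73 kcal/mol.
Chair I is the more stable (lower-energy) conformer, and in that chair the iodo group is equatorial.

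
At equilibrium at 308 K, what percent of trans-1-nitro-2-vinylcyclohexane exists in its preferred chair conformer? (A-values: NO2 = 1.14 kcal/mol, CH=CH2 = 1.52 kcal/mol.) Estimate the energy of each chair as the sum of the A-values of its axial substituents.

98.7%

C1 and C2 have opposite parity, so for the trans isomer the two substituents are e,e in one chair and a,a in the other.
Chair I (nitro axial, vinyl axial): E = 2.66 kcal/mol; chair II (nitro equatorial, vinyl equatorial): E = 0.00 kcal/mol.
ΔG = 2.66 kcal/mol between the two chairs.
K = exp(ΔG/RT) with R = 1.987×10⁻³ kcal mol⁻¹ K⁻¹ and T = 308 K gives K ≈ 77.2.
Fraction in the lower-energy chair = K/(K+1) = 98.7%.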